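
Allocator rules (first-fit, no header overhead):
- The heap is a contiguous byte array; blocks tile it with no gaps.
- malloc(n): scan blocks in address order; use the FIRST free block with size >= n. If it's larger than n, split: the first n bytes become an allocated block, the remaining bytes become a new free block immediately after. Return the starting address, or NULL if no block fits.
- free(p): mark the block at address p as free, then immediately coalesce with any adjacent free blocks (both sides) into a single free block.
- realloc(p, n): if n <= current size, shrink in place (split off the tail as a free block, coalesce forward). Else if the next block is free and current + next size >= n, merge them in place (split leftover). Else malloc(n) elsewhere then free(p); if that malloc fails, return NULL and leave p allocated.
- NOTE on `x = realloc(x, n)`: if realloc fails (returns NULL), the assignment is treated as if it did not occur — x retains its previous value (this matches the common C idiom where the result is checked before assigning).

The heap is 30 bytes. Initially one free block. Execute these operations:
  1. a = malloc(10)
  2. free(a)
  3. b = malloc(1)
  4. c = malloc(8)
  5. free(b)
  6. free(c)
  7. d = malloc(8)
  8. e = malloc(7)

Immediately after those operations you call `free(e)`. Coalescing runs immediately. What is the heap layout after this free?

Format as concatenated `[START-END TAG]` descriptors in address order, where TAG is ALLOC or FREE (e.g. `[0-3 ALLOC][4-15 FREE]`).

Op 1: a = malloc(10) -> a = 0; heap: [0-9 ALLOC][10-29 FREE]
Op 2: free(a) -> (freed a); heap: [0-29 FREE]
Op 3: b = malloc(1) -> b = 0; heap: [0-0 ALLOC][1-29 FREE]
Op 4: c = malloc(8) -> c = 1; heap: [0-0 ALLOC][1-8 ALLOC][9-29 FREE]
Op 5: free(b) -> (freed b); heap: [0-0 FREE][1-8 ALLOC][9-29 FREE]
Op 6: free(c) -> (freed c); heap: [0-29 FREE]
Op 7: d = malloc(8) -> d = 0; heap: [0-7 ALLOC][8-29 FREE]
Op 8: e = malloc(7) -> e = 8; heap: [0-7 ALLOC][8-14 ALLOC][15-29 FREE]
free(e): e = 8 -> block [8-14 ALLOC]; mark free, coalesce with adjacent free neighbors -> [0-7 ALLOC][8-29 FREE]

Answer: [0-7 ALLOC][8-29 FREE]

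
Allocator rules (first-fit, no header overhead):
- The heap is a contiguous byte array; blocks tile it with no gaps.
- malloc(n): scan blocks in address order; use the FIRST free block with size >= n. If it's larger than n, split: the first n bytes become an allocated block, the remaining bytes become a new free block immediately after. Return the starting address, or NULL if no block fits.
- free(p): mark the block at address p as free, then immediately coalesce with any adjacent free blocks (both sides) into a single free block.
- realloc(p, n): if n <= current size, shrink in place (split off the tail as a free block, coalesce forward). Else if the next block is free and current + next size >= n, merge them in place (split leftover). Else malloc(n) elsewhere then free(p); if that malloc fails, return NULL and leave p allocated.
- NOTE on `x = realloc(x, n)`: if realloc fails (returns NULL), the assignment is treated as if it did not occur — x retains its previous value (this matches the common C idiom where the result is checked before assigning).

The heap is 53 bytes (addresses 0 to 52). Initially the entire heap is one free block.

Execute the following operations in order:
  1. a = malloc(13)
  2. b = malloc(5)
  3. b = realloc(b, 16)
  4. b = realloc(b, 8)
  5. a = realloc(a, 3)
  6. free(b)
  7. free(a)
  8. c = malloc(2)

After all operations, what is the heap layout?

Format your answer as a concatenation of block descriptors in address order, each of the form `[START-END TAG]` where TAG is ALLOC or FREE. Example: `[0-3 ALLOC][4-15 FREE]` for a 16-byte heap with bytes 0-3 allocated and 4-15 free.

Op 1: a = malloc(13) -> a = 0; heap: [0-12 ALLOC][13-52 FREE]
Op 2: b = malloc(5) -> b = 13; heap: [0-12 ALLOC][13-17 ALLOC][18-52 FREE]
Op 3: b = realloc(b, 16) -> b = 13; heap: [0-12 ALLOC][13-28 ALLOC][29-52 FREE]
Op 4: b = realloc(b, 8) -> b = 13; heap: [0-12 ALLOC][13-20 ALLOC][21-52 FREE]
Op 5: a = realloc(a, 3) -> a = 0; heap: [0-2 ALLOC][3-12 FREE][13-20 ALLOC][21-52 FREE]
Op 6: free(b) -> (freed b); heap: [0-2 ALLOC][3-52 FREE]
Op 7: free(a) -> (freed a); heap: [0-52 FREE]
Op 8: c = malloc(2) -> c = 0; heap: [0-1 ALLOC][2-52 FREE]

Answer: [0-1 ALLOC][2-52 FREE]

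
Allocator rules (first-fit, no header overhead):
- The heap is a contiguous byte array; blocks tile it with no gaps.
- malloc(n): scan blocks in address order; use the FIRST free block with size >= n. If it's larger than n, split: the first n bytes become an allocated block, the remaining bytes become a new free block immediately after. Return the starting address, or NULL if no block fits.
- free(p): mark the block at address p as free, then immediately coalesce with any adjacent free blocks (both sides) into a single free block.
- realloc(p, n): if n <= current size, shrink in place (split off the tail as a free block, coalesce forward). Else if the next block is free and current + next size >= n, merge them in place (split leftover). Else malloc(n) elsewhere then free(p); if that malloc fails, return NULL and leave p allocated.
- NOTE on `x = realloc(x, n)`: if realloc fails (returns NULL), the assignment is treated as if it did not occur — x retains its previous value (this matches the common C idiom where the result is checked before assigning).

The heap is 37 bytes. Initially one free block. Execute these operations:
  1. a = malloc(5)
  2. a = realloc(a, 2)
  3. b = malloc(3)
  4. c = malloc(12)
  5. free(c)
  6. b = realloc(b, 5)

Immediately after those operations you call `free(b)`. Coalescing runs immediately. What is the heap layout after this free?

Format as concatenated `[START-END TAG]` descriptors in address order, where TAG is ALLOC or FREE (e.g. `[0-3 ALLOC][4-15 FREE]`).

Op 1: a = malloc(5) -> a = 0; heap: [0-4 ALLOC][5-36 FREE]
Op 2: a = realloc(a, 2) -> a = 0; heap: [0-1 ALLOC][2-36 FREE]
Op 3: b = malloc(3) -> b = 2; heap: [0-1 ALLOC][2-4 ALLOC][5-36 FREE]
Op 4: c = malloc(12) -> c = 5; heap: [0-1 ALLOC][2-4 ALLOC][5-16 ALLOC][17-36 FREE]
Op 5: free(c) -> (freed c); heap: [0-1 ALLOC][2-4 ALLOC][5-36 FREE]
Op 6: b = realloc(b, 5) -> b = 2; heap: [0-1 ALLOC][2-6 ALLOC][7-36 FREE]
free(b): b = 2 -> block [2-6 ALLOC]; mark free, coalesce with adjacent free neighbors -> [0-1 ALLOC][2-36 FREE]

Answer: [0-1 ALLOC][2-36 FREE]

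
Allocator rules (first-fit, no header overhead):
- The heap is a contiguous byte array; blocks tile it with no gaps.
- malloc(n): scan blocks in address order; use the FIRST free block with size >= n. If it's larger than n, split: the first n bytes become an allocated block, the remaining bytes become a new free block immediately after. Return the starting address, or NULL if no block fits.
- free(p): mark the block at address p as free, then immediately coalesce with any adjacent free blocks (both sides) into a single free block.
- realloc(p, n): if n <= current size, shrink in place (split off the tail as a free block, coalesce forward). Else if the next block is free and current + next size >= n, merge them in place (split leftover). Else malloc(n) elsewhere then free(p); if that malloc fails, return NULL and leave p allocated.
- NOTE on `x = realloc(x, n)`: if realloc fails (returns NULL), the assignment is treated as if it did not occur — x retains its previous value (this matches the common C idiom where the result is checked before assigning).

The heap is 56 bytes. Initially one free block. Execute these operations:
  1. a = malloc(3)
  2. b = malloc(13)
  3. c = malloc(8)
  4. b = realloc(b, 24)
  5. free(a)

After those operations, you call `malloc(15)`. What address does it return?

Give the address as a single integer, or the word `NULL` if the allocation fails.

Answer: 0

Derivation:
Op 1: a = malloc(3) -> a = 0; heap: [0-2 ALLOC][3-55 FREE]
Op 2: b = malloc(13) -> b = 3; heap: [0-2 ALLOC][3-15 ALLOC][16-55 FREE]
Op 3: c = malloc(8) -> c = 16; heap: [0-2 ALLOC][3-15 ALLOC][16-23 ALLOC][24-55 FREE]
Op 4: b = realloc(b, 24) -> b = 24; heap: [0-2 ALLOC][3-15 FREE][16-23 ALLOC][24-47 ALLOC][48-55 FREE]
Op 5: free(a) -> (freed a); heap: [0-15 FREE][16-23 ALLOC][24-47 ALLOC][48-55 FREE]
malloc(15): first-fit scan over [0-15 FREE][16-23 ALLOC][24-47 ALLOC][48-55 FREE] -> 0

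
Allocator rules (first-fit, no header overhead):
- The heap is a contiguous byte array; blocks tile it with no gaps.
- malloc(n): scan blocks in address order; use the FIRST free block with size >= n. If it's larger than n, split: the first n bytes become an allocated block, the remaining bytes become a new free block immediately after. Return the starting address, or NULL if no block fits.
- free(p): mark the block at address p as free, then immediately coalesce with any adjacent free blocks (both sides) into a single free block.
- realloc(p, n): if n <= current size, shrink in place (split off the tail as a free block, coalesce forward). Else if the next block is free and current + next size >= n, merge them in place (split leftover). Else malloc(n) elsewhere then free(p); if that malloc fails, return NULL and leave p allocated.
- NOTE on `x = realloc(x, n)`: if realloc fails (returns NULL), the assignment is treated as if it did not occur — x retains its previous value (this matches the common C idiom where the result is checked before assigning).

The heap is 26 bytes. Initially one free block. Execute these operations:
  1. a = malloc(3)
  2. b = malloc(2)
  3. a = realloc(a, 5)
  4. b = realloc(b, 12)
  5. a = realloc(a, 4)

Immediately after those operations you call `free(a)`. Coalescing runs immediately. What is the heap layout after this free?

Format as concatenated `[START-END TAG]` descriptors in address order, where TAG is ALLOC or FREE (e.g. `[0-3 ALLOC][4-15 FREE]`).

Op 1: a = malloc(3) -> a = 0; heap: [0-2 ALLOC][3-25 FREE]
Op 2: b = malloc(2) -> b = 3; heap: [0-2 ALLOC][3-4 ALLOC][5-25 FREE]
Op 3: a = realloc(a, 5) -> a = 5; heap: [0-2 FREE][3-4 ALLOC][5-9 ALLOC][10-25 FREE]
Op 4: b = realloc(b, 12) -> b = 10; heap: [0-4 FREE][5-9 ALLOC][10-21 ALLOC][22-25 FREE]
Op 5: a = realloc(a, 4) -> a = 5; heap: [0-4 FREE][5-8 ALLOC][9-9 FREE][10-21 ALLOC][22-25 FREE]
free(a): a = 5 -> block [5-8 ALLOC]; mark free, coalesce with adjacent free neighbors -> [0-9 FREE][10-21 ALLOC][22-25 FREE]

Answer: [0-9 FREE][10-21 ALLOC][22-25 FREE]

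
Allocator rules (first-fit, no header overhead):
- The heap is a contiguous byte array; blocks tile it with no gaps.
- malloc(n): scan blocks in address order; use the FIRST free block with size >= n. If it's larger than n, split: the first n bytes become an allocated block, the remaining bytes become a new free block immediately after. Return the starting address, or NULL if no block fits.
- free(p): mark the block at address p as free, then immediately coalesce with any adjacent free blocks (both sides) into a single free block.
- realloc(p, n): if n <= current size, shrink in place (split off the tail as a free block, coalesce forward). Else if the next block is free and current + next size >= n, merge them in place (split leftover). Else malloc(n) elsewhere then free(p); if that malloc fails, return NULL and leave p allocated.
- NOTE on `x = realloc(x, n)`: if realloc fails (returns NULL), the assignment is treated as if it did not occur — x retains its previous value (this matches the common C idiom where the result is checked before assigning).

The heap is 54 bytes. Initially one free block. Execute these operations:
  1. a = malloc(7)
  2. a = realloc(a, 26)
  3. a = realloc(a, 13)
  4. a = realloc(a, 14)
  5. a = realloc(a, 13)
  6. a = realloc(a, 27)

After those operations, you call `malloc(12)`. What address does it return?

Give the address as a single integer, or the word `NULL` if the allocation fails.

Answer: 27

Derivation:
Op 1: a = malloc(7) -> a = 0; heap: [0-6 ALLOC][7-53 FREE]
Op 2: a = realloc(a, 26) -> a = 0; heap: [0-25 ALLOC][26-53 FREE]
Op 3: a = realloc(a, 13) -> a = 0; heap: [0-12 ALLOC][13-53 FREE]
Op 4: a = realloc(a, 14) -> a = 0; heap: [0-13 ALLOC][14-53 FREE]
Op 5: a = realloc(a, 13) -> a = 0; heap: [0-12 ALLOC][13-53 FREE]
Op 6: a = realloc(a, 27) -> a = 0; heap: [0-26 ALLOC][27-53 FREE]
malloc(12): first-fit scan over [0-26 ALLOC][27-53 FREE] -> 27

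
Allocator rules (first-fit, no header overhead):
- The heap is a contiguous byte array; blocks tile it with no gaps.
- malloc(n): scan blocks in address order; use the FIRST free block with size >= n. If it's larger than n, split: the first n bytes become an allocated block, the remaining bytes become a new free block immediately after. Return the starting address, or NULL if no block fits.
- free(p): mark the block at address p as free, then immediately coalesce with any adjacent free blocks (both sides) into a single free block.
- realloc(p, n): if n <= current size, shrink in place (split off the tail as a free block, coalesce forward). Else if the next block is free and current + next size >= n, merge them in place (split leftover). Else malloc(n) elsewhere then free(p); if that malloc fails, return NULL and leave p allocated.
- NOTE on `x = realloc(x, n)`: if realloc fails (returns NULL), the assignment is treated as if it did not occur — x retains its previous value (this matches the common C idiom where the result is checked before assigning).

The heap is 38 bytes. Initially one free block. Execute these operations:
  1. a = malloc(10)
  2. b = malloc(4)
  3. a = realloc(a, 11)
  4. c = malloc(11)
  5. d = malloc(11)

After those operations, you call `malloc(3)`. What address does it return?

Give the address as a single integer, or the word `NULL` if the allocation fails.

Op 1: a = malloc(10) -> a = 0; heap: [0-9 ALLOC][10-37 FREE]
Op 2: b = malloc(4) -> b = 10; heap: [0-9 ALLOC][10-13 ALLOC][14-37 FREE]
Op 3: a = realloc(a, 11) -> a = 14; heap: [0-9 FREE][10-13 ALLOC][14-24 ALLOC][25-37 FREE]
Op 4: c = malloc(11) -> c = 25; heap: [0-9 FREE][10-13 ALLOC][14-24 ALLOC][25-35 ALLOC][36-37 FREE]
Op 5: d = malloc(11) -> d = NULL; heap: [0-9 FREE][10-13 ALLOC][14-24 ALLOC][25-35 ALLOC][36-37 FREE]
malloc(3): first-fit scan over [0-9 FREE][10-13 ALLOC][14-24 ALLOC][25-35 ALLOC][36-37 FREE] -> 0

Answer: 0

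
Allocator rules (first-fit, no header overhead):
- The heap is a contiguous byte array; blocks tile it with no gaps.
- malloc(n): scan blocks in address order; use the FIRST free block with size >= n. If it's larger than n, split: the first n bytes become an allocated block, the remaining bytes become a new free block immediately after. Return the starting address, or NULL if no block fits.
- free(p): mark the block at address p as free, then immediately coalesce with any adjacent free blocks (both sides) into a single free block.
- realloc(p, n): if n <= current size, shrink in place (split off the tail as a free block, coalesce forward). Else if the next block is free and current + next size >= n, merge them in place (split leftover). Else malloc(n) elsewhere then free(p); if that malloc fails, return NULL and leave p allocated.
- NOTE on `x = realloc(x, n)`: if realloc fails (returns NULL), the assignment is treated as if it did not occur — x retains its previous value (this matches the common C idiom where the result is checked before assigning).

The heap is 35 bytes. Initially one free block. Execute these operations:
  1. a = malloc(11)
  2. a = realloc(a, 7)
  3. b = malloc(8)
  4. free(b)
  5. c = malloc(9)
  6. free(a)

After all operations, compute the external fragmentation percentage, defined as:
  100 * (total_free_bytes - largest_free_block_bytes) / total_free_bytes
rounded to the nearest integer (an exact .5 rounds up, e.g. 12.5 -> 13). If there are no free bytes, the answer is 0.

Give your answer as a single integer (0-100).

Answer: 27

Derivation:
Op 1: a = malloc(11) -> a = 0; heap: [0-10 ALLOC][11-34 FREE]
Op 2: a = realloc(a, 7) -> a = 0; heap: [0-6 ALLOC][7-34 FREE]
Op 3: b = malloc(8) -> b = 7; heap: [0-6 ALLOC][7-14 ALLOC][15-34 FREE]
Op 4: free(b) -> (freed b); heap: [0-6 ALLOC][7-34 FREE]
Op 5: c = malloc(9) -> c = 7; heap: [0-6 ALLOC][7-15 ALLOC][16-34 FREE]
Op 6: free(a) -> (freed a); heap: [0-6 FREE][7-15 ALLOC][16-34 FREE]
Free blocks: [7 19] total_free=26 largest=19 -> 100*(26-19)/26 = 700/26 ≈ 26.923 -> rounds to 27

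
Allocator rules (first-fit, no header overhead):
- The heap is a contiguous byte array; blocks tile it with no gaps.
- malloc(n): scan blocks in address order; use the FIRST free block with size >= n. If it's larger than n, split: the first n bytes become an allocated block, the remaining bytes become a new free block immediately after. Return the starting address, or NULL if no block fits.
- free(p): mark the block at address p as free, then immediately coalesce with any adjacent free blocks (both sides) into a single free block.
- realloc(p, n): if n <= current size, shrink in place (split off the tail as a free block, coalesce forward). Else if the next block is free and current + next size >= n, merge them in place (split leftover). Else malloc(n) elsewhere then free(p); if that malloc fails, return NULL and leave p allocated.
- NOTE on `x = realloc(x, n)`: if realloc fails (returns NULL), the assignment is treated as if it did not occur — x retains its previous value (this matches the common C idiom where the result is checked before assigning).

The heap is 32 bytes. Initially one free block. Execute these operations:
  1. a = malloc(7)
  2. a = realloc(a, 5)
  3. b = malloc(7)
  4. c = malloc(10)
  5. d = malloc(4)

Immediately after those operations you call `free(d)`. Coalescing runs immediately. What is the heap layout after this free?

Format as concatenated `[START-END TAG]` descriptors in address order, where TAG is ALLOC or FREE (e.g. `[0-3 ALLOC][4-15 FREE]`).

Answer: [0-4 ALLOC][5-11 ALLOC][12-21 ALLOC][22-31 FREE]

Derivation:
Op 1: a = malloc(7) -> a = 0; heap: [0-6 ALLOC][7-31 FREE]
Op 2: a = realloc(a, 5) -> a = 0; heap: [0-4 ALLOC][5-31 FREE]
Op 3: b = malloc(7) -> b = 5; heap: [0-4 ALLOC][5-11 ALLOC][12-31 FREE]
Op 4: c = malloc(10) -> c = 12; heap: [0-4 ALLOC][5-11 ALLOC][12-21 ALLOC][22-31 FREE]
Op 5: d = malloc(4) -> d = 22; heap: [0-4 ALLOC][5-11 ALLOC][12-21 ALLOC][22-25 ALLOC][26-31 FREE]
free(d): d = 22 -> block [22-25 ALLOC]; mark free, coalesce with adjacent free neighbors -> [0-4 ALLOC][5-11 ALLOC][12-21 ALLOC][22-31 FREE]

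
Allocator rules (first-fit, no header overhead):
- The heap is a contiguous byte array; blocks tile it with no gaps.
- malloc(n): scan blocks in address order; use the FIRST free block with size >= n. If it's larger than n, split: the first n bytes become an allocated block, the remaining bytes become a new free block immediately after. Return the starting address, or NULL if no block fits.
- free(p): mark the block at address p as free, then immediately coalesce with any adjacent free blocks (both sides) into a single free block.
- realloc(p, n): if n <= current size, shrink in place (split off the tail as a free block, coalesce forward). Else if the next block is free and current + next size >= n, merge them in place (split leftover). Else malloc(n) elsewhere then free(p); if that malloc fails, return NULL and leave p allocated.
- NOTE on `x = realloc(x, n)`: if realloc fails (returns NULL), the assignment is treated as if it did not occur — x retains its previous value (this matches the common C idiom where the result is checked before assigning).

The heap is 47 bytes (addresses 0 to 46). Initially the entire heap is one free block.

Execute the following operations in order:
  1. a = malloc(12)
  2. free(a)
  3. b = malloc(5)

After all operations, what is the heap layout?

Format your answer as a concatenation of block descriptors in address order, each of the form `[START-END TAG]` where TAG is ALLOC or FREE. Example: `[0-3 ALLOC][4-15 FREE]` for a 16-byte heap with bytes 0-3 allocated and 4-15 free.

Op 1: a = malloc(12) -> a = 0; heap: [0-11 ALLOC][12-46 FREE]
Op 2: free(a) -> (freed a); heap: [0-46 FREE]
Op 3: b = malloc(5) -> b = 0; heap: [0-4 ALLOC][5-46 FREE]

Answer: [0-4 ALLOC][5-46 FREE]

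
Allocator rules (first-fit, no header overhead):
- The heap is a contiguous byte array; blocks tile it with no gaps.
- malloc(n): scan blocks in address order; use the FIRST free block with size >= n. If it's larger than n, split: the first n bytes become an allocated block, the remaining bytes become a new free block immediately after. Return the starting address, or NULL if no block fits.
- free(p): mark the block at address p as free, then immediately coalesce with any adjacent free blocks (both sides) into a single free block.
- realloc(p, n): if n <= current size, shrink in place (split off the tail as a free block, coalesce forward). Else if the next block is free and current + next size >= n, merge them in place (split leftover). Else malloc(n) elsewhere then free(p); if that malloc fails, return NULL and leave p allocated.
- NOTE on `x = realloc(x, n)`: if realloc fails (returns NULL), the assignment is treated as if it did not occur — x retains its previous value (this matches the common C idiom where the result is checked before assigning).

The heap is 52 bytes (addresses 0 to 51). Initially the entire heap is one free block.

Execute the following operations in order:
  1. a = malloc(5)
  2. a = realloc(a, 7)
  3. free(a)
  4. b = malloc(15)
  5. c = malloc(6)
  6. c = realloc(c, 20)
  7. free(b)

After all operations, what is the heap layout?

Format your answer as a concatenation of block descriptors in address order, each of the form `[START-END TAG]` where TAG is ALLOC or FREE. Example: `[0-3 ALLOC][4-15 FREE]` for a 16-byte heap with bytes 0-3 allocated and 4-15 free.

Answer: [0-14 FREE][15-34 ALLOC][35-51 FREE]

Derivation:
Op 1: a = malloc(5) -> a = 0; heap: [0-4 ALLOC][5-51 FREE]
Op 2: a = realloc(a, 7) -> a = 0; heap: [0-6 ALLOC][7-51 FREE]
Op 3: free(a) -> (freed a); heap: [0-51 FREE]
Op 4: b = malloc(15) -> b = 0; heap: [0-14 ALLOC][15-51 FREE]
Op 5: c = malloc(6) -> c = 15; heap: [0-14 ALLOC][15-20 ALLOC][21-51 FREE]
Op 6: c = realloc(c, 20) -> c = 15; heap: [0-14 ALLOC][15-34 ALLOC][35-51 FREE]
Op 7: free(b) -> (freed b); heap: [0-14 FREE][15-34 ALLOC][35-51 FREE]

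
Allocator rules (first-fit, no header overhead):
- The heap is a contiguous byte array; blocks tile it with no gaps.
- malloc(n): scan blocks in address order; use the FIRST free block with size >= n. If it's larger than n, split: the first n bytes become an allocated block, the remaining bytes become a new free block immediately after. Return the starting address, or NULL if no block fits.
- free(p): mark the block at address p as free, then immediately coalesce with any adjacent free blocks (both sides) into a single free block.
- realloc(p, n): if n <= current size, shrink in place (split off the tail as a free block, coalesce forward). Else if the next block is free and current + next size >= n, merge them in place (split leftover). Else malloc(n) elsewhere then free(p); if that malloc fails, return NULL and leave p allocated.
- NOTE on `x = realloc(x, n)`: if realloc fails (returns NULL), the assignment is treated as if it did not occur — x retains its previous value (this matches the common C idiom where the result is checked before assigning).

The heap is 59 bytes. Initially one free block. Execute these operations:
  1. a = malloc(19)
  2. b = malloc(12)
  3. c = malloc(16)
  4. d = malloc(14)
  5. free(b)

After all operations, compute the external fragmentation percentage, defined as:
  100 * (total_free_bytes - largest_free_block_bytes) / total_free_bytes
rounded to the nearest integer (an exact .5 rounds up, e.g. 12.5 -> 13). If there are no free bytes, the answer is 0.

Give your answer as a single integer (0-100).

Op 1: a = malloc(19) -> a = 0; heap: [0-18 ALLOC][19-58 FREE]
Op 2: b = malloc(12) -> b = 19; heap: [0-18 ALLOC][19-30 ALLOC][31-58 FREE]
Op 3: c = malloc(16) -> c = 31; heap: [0-18 ALLOC][19-30 ALLOC][31-46 ALLOC][47-58 FREE]
Op 4: d = malloc(14) -> d = NULL; heap: [0-18 ALLOC][19-30 ALLOC][31-46 ALLOC][47-58 FREE]
Op 5: free(b) -> (freed b); heap: [0-18 ALLOC][19-30 FREE][31-46 ALLOC][47-58 FREE]
Free blocks: [12 12] total_free=24 largest=12 -> 100*(24-12)/24 = 1200/24 = 50

Answer: 50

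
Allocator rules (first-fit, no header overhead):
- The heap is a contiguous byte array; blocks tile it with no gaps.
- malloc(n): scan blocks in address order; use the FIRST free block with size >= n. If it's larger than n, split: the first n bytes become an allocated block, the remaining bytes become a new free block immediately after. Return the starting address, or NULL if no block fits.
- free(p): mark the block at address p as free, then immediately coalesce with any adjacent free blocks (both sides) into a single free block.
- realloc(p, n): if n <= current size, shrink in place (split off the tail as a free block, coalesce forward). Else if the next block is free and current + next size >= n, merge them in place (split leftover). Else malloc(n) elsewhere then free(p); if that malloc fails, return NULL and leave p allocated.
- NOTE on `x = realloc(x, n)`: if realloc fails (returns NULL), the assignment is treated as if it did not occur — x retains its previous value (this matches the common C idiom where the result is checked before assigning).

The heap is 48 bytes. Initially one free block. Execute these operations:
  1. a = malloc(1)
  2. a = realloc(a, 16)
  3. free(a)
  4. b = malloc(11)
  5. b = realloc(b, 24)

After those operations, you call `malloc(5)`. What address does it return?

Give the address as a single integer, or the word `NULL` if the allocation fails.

Answer: 24

Derivation:
Op 1: a = malloc(1) -> a = 0; heap: [0-0 ALLOC][1-47 FREE]
Op 2: a = realloc(a, 16) -> a = 0; heap: [0-15 ALLOC][16-47 FREE]
Op 3: free(a) -> (freed a); heap: [0-47 FREE]
Op 4: b = malloc(11) -> b = 0; heap: [0-10 ALLOC][11-47 FREE]
Op 5: b = realloc(b, 24) -> b = 0; heap: [0-23 ALLOC][24-47 FREE]
malloc(5): first-fit scan over [0-23 ALLOC][24-47 FREE] -> 24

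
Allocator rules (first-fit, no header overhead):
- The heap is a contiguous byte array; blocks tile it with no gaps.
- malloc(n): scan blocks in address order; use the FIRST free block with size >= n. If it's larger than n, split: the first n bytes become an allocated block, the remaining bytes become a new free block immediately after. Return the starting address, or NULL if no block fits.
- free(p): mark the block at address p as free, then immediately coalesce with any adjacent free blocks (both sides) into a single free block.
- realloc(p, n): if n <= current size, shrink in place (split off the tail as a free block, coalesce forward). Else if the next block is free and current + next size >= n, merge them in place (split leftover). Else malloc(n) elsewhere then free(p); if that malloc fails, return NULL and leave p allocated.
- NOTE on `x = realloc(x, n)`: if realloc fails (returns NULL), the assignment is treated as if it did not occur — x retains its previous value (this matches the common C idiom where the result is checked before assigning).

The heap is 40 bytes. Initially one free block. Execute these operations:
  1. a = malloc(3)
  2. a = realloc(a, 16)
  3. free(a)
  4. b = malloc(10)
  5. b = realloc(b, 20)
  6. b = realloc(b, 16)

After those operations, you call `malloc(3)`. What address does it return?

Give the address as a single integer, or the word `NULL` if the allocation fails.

Answer: 16

Derivation:
Op 1: a = malloc(3) -> a = 0; heap: [0-2 ALLOC][3-39 FREE]
Op 2: a = realloc(a, 16) -> a = 0; heap: [0-15 ALLOC][16-39 FREE]
Op 3: free(a) -> (freed a); heap: [0-39 FREE]
Op 4: b = malloc(10) -> b = 0; heap: [0-9 ALLOC][10-39 FREE]
Op 5: b = realloc(b, 20) -> b = 0; heap: [0-19 ALLOC][20-39 FREE]
Op 6: b = realloc(b, 16) -> b = 0; heap: [0-15 ALLOC][16-39 FREE]
malloc(3): first-fit scan over [0-15 ALLOC][16-39 FREE] -> 16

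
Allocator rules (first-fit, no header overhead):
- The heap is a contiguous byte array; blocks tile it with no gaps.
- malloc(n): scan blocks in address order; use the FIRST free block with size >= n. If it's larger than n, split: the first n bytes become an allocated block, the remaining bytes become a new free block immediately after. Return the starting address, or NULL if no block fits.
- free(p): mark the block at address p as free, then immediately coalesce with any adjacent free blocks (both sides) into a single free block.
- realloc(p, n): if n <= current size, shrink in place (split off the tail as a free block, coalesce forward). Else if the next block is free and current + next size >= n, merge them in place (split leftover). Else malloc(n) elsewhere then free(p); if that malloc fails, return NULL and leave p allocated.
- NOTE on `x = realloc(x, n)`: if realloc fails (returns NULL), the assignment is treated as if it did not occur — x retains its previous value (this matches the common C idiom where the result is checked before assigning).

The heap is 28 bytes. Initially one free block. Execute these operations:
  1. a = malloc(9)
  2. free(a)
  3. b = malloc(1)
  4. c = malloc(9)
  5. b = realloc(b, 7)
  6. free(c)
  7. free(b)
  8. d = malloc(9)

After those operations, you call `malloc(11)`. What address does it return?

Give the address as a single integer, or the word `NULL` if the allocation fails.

Op 1: a = malloc(9) -> a = 0; heap: [0-8 ALLOC][9-27 FREE]
Op 2: free(a) -> (freed a); heap: [0-27 FREE]
Op 3: b = malloc(1) -> b = 0; heap: [0-0 ALLOC][1-27 FREE]
Op 4: c = malloc(9) -> c = 1; heap: [0-0 ALLOC][1-9 ALLOC][10-27 FREE]
Op 5: b = realloc(b, 7) -> b = 10; heap: [0-0 FREE][1-9 ALLOC][10-16 ALLOC][17-27 FREE]
Op 6: free(c) -> (freed c); heap: [0-9 FREE][10-16 ALLOC][17-27 FREE]
Op 7: free(b) -> (freed b); heap: [0-27 FREE]
Op 8: d = malloc(9) -> d = 0; heap: [0-8 ALLOC][9-27 FREE]
malloc(11): first-fit scan over [0-8 ALLOC][9-27 FREE] -> 9

Answer: 9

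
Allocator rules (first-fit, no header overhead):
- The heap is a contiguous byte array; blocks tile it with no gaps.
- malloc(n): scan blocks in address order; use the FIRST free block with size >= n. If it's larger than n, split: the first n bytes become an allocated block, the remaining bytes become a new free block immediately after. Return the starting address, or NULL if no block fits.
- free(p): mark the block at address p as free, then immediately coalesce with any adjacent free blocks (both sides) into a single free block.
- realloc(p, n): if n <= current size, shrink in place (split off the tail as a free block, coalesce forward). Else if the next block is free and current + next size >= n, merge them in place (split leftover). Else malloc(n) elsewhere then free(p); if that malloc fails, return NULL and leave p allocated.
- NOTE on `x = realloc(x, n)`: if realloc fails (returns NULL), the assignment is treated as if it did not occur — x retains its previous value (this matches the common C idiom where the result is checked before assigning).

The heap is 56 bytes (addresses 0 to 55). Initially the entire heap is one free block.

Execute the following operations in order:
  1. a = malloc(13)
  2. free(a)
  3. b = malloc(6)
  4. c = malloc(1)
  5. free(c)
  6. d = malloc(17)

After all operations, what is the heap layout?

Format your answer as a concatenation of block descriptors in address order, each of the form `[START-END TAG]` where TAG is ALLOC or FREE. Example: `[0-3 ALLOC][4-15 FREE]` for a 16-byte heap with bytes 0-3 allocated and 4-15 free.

Answer: [0-5 ALLOC][6-22 ALLOC][23-55 FREE]

Derivation:
Op 1: a = malloc(13) -> a = 0; heap: [0-12 ALLOC][13-55 FREE]
Op 2: free(a) -> (freed a); heap: [0-55 FREE]
Op 3: b = malloc(6) -> b = 0; heap: [0-5 ALLOC][6-55 FREE]
Op 4: c = malloc(1) -> c = 6; heap: [0-5 ALLOC][6-6 ALLOC][7-55 FREE]
Op 5: free(c) -> (freed c); heap: [0-5 ALLOC][6-55 FREE]
Op 6: d = malloc(17) -> d = 6; heap: [0-5 ALLOC][6-22 ALLOC][23-55 FREE]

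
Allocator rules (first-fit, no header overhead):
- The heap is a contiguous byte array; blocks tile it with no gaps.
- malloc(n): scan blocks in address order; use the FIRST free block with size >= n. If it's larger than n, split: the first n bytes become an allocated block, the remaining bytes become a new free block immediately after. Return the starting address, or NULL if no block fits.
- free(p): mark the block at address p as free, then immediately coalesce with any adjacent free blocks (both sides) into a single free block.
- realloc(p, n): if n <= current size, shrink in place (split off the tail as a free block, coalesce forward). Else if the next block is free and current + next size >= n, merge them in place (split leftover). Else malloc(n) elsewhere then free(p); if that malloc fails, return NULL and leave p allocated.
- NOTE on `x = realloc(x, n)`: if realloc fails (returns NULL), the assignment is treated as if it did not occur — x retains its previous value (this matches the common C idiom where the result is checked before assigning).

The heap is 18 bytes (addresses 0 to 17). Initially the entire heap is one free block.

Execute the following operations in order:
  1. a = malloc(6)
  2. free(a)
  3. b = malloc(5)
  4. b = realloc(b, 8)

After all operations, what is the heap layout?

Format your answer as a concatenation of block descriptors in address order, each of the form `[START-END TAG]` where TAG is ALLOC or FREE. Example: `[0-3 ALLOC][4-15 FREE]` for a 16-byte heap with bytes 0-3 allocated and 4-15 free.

Op 1: a = malloc(6) -> a = 0; heap: [0-5 ALLOC][6-17 FREE]
Op 2: free(a) -> (freed a); heap: [0-17 FREE]
Op 3: b = malloc(5) -> b = 0; heap: [0-4 ALLOC][5-17 FREE]
Op 4: b = realloc(b, 8) -> b = 0; heap: [0-7 ALLOC][8-17 FREE]

Answer: [0-7 ALLOC][8-17 FREE]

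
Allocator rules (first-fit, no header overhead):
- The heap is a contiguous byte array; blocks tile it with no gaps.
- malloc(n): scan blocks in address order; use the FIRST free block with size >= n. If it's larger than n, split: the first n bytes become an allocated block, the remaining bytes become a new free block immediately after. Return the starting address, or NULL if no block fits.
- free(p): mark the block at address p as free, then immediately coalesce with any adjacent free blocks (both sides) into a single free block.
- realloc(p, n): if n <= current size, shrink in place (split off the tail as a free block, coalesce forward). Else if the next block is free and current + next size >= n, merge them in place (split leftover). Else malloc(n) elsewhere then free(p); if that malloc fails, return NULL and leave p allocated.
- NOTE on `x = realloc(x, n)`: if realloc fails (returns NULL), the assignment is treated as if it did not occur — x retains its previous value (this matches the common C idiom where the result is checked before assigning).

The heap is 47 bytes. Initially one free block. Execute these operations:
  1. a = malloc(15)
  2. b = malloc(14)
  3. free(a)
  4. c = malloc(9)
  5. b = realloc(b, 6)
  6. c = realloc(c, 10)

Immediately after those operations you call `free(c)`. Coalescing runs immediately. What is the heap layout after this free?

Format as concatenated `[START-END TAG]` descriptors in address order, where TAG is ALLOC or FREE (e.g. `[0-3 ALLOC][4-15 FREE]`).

Op 1: a = malloc(15) -> a = 0; heap: [0-14 ALLOC][15-46 FREE]
Op 2: b = malloc(14) -> b = 15; heap: [0-14 ALLOC][15-28 ALLOC][29-46 FREE]
Op 3: free(a) -> (freed a); heap: [0-14 FREE][15-28 ALLOC][29-46 FREE]
Op 4: c = malloc(9) -> c = 0; heap: [0-8 ALLOC][9-14 FREE][15-28 ALLOC][29-46 FREE]
Op 5: b = realloc(b, 6) -> b = 15; heap: [0-8 ALLOC][9-14 FREE][15-20 ALLOC][21-46 FREE]
Op 6: c = realloc(c, 10) -> c = 0; heap: [0-9 ALLOC][10-14 FREE][15-20 ALLOC][21-46 FREE]
free(c): c = 0 -> block [0-9 ALLOC]; mark free, coalesce with adjacent free neighbors -> [0-14 FREE][15-20 ALLOC][21-46 FREE]

Answer: [0-14 FREE][15-20 ALLOC][21-46 FREE]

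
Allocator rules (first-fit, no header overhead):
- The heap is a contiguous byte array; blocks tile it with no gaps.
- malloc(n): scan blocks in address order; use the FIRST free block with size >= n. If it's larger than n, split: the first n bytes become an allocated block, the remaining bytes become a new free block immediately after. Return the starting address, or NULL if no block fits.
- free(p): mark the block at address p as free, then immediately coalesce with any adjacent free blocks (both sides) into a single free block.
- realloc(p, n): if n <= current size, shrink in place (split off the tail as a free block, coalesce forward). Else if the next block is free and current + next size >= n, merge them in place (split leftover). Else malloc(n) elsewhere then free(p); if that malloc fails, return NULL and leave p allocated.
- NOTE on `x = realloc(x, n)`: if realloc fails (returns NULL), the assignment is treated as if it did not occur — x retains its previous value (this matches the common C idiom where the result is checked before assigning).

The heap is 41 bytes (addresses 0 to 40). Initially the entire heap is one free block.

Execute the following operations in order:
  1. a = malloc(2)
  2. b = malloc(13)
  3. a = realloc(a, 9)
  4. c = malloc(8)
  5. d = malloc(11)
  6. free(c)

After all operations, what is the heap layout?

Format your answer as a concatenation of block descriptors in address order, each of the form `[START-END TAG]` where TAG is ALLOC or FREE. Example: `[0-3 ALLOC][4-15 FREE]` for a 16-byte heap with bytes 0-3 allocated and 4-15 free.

Answer: [0-1 FREE][2-14 ALLOC][15-23 ALLOC][24-40 FREE]

Derivation:
Op 1: a = malloc(2) -> a = 0; heap: [0-1 ALLOC][2-40 FREE]
Op 2: b = malloc(13) -> b = 2; heap: [0-1 ALLOC][2-14 ALLOC][15-40 FREE]
Op 3: a = realloc(a, 9) -> a = 15; heap: [0-1 FREE][2-14 ALLOC][15-23 ALLOC][24-40 FREE]
Op 4: c = malloc(8) -> c = 24; heap: [0-1 FREE][2-14 ALLOC][15-23 ALLOC][24-31 ALLOC][32-40 FREE]
Op 5: d = malloc(11) -> d = NULL; heap: [0-1 FREE][2-14 ALLOC][15-23 ALLOC][24-31 ALLOC][32-40 FREE]
Op 6: free(c) -> (freed c); heap: [0-1 FREE][2-14 ALLOC][15-23 ALLOC][24-40 FREE]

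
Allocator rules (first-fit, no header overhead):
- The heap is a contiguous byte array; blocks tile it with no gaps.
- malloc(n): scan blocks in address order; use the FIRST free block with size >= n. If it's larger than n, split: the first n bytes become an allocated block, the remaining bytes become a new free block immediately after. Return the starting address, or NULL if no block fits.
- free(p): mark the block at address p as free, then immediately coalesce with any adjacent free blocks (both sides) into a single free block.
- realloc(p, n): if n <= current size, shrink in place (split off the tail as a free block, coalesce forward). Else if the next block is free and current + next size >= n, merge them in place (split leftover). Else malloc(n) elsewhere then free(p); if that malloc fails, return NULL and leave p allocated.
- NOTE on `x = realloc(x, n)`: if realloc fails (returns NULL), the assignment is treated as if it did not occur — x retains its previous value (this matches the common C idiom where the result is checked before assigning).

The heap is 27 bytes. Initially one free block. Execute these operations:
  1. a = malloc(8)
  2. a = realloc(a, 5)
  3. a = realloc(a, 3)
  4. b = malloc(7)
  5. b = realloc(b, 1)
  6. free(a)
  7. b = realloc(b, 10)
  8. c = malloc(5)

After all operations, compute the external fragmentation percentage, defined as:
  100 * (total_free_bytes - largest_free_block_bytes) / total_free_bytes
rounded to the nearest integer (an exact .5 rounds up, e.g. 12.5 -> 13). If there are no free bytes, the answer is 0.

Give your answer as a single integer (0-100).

Answer: 25

Derivation:
Op 1: a = malloc(8) -> a = 0; heap: [0-7 ALLOC][8-26 FREE]
Op 2: a = realloc(a, 5) -> a = 0; heap: [0-4 ALLOC][5-26 FREE]
Op 3: a = realloc(a, 3) -> a = 0; heap: [0-2 ALLOC][3-26 FREE]
Op 4: b = malloc(7) -> b = 3; heap: [0-2 ALLOC][3-9 ALLOC][10-26 FREE]
Op 5: b = realloc(b, 1) -> b = 3; heap: [0-2 ALLOC][3-3 ALLOC][4-26 FREE]
Op 6: free(a) -> (freed a); heap: [0-2 FREE][3-3 ALLOC][4-26 FREE]
Op 7: b = realloc(b, 10) -> b = 3; heap: [0-2 FREE][3-12 ALLOC][13-26 FREE]
Op 8: c = malloc(5) -> c = 13; heap: [0-2 FREE][3-12 ALLOC][13-17 ALLOC][18-26 FREE]
Free blocks: [3 9] total_free=12 largest=9 -> 100*(12-9)/12 = 300/12 = 25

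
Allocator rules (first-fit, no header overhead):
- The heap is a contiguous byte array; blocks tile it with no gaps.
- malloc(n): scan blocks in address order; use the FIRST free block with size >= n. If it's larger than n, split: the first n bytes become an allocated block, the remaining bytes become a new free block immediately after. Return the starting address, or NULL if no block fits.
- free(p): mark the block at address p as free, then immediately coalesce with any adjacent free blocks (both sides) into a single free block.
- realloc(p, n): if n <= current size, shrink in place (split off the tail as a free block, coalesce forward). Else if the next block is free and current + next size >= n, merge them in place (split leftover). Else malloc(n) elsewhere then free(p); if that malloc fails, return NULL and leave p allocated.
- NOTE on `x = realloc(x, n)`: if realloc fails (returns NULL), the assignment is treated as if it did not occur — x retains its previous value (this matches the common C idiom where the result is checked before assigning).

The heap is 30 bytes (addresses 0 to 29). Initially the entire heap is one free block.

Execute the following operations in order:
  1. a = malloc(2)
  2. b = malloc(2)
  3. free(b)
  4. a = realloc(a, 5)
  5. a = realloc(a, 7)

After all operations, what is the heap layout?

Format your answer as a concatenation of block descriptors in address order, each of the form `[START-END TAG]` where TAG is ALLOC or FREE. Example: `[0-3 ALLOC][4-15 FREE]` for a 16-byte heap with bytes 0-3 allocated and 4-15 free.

Answer: [0-6 ALLOC][7-29 FREE]

Derivation:
Op 1: a = malloc(2) -> a = 0; heap: [0-1 ALLOC][2-29 FREE]
Op 2: b = malloc(2) -> b = 2; heap: [0-1 ALLOC][2-3 ALLOC][4-29 FREE]
Op 3: free(b) -> (freed b); heap: [0-1 ALLOC][2-29 FREE]
Op 4: a = realloc(a, 5) -> a = 0; heap: [0-4 ALLOC][5-29 FREE]
Op 5: a = realloc(a, 7) -> a = 0; heap: [0-6 ALLOC][7-29 FREE]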